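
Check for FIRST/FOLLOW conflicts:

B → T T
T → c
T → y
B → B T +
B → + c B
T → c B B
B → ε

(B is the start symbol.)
A FIRST/FOLLOW conflict occurs when a non-terminal N has a nullable alternative N → β (β ⇒* ε) and another alternative N → α with FIRST(α) ∩ FOLLOW(N) ≠ ∅: on such a lookahead the parser cannot decide between expanding α and letting N vanish via β.

Nullable non-terminals: B.
FIRST sets used below: FIRST(T) = { 'c', 'y' }, FIRST(B) = { '+', 'c', 'y', ε }

B: nullable alternative(s) B → ε; FOLLOW(B) = { $, '+', 'c', 'y' }
  B → T T: FIRST \ {ε} = { 'c', 'y' } — overlaps FOLLOW(B) on { 'c', 'y' }: CONFLICT
  B → B T +: FIRST \ {ε} = { '+', 'c', 'y' } — overlaps FOLLOW(B) on { '+', 'c', 'y' }: CONFLICT
  B → + c B: FIRST \ {ε} = { '+' } — overlaps FOLLOW(B) on { '+' }: CONFLICT
  B → ε: FIRST \ {ε} = { } — this is the only nullable alternative, skip

T has no nullable alternative, so no FIRST/FOLLOW check is needed there.

So the grammar has 3 FIRST/FOLLOW conflicts (marked CONFLICT above).

Answer: Yes. B → T T with FOLLOW(B) on { 'c', 'y' }; B → B T '+' with FOLLOW(B) on { '+', 'c', 'y' }; B → '+' c B with FOLLOW(B) on { '+' }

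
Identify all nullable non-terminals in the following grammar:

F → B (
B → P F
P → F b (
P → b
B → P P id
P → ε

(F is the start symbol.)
{ 'P' }

ε-productions: P → ε
So P is immediately nullable.
No further non-terminal can be added: every production for the remaining non-terminals contains a terminal or a non-nullable non-terminal.
Nullable = { 'P' }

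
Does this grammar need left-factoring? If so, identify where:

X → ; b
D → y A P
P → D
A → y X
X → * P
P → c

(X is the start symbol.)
No, left-factoring is not needed

Left-factoring is needed when two productions for the same non-terminal
share a common prefix on the right-hand side.

Productions for X:
  X → ; b
  X → * P
Productions for P:
  P → D
  P → c

No common prefixes found.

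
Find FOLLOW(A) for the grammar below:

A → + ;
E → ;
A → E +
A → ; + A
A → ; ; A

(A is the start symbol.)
{ $ }

A is the start symbol, so $ ∈ FOLLOW(A).
In A → ; + A: A is at the end; this adds FOLLOW(A) to itself — nothing new
In A → ; ; A: A is at the end; this adds FOLLOW(A) to itself — nothing new

Taking the union: FOLLOW(A) = { $ }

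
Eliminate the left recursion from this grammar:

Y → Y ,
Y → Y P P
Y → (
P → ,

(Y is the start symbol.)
Y is directly left-recursive. The standard transformation for
  A → A α₁ | ... | A α_m | β₁ | ... | β_n
is
  A  → β₁ A' | ... | β_n A'
  A' → α₁ A' | ... | α_m A' | ε

Y → ( becomes Y → ( Y'
Y → Y , becomes Y' → , Y'
Y → Y P P becomes Y' → P P Y'
Add Y' → ε

Productions for other non-terminals are unchanged:
  P → ,

Resulting grammar:
Y → ( Y'
Y' → , Y'
Y' → P P Y'
Y' → ε
P → ,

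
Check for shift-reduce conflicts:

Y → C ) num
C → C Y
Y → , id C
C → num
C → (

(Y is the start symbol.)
Augment with Y' → Y and build the canonical LR(0) collection (I0 = CLOSURE({[Y' → . Y]}), then GOTO on every symbol after a dot until no new states appear). It has 11 states:
  I0: { [C → . (], [C → . C Y], [C → . num], [Y → . , id C], [Y → . C ) num], [Y' → . Y] }  — shift
  I1: { [C → ( .] }  — reduce
  I2: { [Y → , . id C] }  — shift
  I3: { [C → . (], [C → . C Y], [C → . num], [C → C . Y], [Y → . , id C], [Y → . C ) num], [Y → C . ) num] }  — shift
  I4: { [Y' → Y .] }  — accept
  I5: { [C → num .] }  — reduce
  I6: { [Y → C ) . num] }  — shift
  I7: { [C → C Y .] }  — reduce
  I8: { [Y → C ) num .] }  — reduce
  I9: { [C → . (], [C → . C Y], [C → . num], [Y → , id . C] }  — shift
  I10: { [C → . (], [C → . C Y], [C → . num], [C → C . Y], [Y → , id C .], [Y → . , id C], [Y → . C ) num] }  — shift, reduce

I10 contains reduce item [Y → , id C .] and shift items [C → . (], [C → . num], [Y → . , id C] — shift-reduce conflict.

Answer: Yes — I10: [Y → , id C .] vs [C → . (]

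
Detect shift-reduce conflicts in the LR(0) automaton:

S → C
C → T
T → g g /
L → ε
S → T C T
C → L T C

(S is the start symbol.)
Augment with S' → S and build the canonical LR(0) collection (I0 = CLOSURE({[S' → . S]}), then GOTO on every symbol after a dot until no new states appear). It has 13 states:
  I0: { [C → . L T C], [C → . T], [L → .], [S → . C], [S → . T C T], [S' → . S], [T → . g g /] }  — shift, reduce
  I1: { [S → C .] }  — reduce
  I2: { [C → L . T C], [T → . g g /] }  — shift
  I3: { [S' → S .] }  — accept
  I4: { [C → . L T C], [C → . T], [C → T .], [L → .], [S → T . C T], [T → . g g /] }  — shift, 2 reduces
  I5: { [T → g . g /] }  — shift
  I6: { [T → g g . /] }  — shift
  I7: { [T → g g / .] }  — reduce
  I8: { [S → T C . T], [T → . g g /] }  — shift
  I9: { [C → T .] }  — reduce
  I10: { [S → T C T .] }  — reduce
  I11: { [C → . L T C], [C → . T], [C → L T . C], [L → .], [T → . g g /] }  — shift, reduce
  I12: { [C → L T C .] }  — reduce

I0 contains reduce item [L → .] and shift item [T → . g g /] — shift-reduce conflict.
I4 contains reduce items [C → T .], [L → .] and shift item [T → . g g /] — shift-reduce conflict.
I11 contains reduce item [L → .] and shift item [T → . g g /] — shift-reduce conflict.

Answer: Yes — I0: [L → .] vs [T → . g g /]; I4: [C → T .] vs [T → . g g /]; I11: [L → .] vs [T → . g g /]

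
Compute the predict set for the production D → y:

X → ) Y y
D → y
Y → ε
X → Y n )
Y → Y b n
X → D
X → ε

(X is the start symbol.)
PREDICT(D → y) = (FIRST(RHS) \ {ε}) ∪ (FOLLOW(D) if ε ∈ FIRST(RHS), i.e. RHS ⇒* ε)
FIRST(y) = { 'y' }
ε ∉ FIRST(y), so FOLLOW(D) is not added.
PREDICT(D → y) = { 'y' }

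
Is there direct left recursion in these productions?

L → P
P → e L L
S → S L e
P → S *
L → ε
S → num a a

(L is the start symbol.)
Direct left recursion occurs when N → N α for some non-terminal N (the right-hand side begins with the left-hand side itself).

L → P: starts with P
P → e L L: starts with e
S → S L e: LEFT RECURSIVE (starts with S)
P → S *: starts with S
L → ε: starts with ε
S → num a a: starts with num

The grammar has direct left recursion on: S.

Answer: Yes, S is left-recursive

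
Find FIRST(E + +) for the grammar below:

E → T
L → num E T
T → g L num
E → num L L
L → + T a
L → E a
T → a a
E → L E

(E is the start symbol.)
FIRST sets of the non-terminals involved (from the grammar, by fixed-point iteration):
  FIRST(E) = { '+', 'a', 'g', 'num' }

To compute FIRST(E + +), process the symbols left to right:
Symbol E is a non-terminal. Add FIRST(E) \ {ε} = { '+', 'a', 'g', 'num' }
E is not nullable (ε ∉ FIRST(E)), so stop here.
FIRST(E + +) = { '+', 'a', 'g', 'num' }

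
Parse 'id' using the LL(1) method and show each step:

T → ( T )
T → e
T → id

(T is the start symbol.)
Stack is shown with the top on the left.

Stack  Input  Action
--------------------
T $    id $   output T → id
id $   id $   match 'id'
$      $      accept

The string is accepted.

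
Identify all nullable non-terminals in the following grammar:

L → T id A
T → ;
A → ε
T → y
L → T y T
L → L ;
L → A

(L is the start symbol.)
{ 'A', 'L' }

ε-productions: A → ε
So A is immediately nullable.
L → A: every symbol on the right is nullable, so L is nullable too.
No further non-terminal can be added: every production for the remaining non-terminals contains a terminal or a non-nullable non-terminal.
Nullable = { 'A', 'L' }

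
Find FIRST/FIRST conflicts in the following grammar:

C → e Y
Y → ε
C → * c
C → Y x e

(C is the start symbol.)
A FIRST/FIRST conflict occurs when two productions N → α and N → β for the same non-terminal have FIRST(α) ∩ FIRST(β) ≠ ∅ (with ε ∈ FIRST of a nullable right-hand side, so two nullable alternatives also conflict).

FIRST sets of the non-terminals at (or reachable through a nullable prefix from) the front of some alternative:
  FIRST(Y) = { ε }

Productions for C:
  C → e Y: FIRST = { 'e' }
  C → * c: FIRST = { '*' }
  C → Y x e: FIRST = { 'x' }
Y has only one production, so no FIRST/FIRST conflict is possible there.

All alternatives of each non-terminal have pairwise disjoint FIRST sets.

Answer: No FIRST/FIRST conflicts.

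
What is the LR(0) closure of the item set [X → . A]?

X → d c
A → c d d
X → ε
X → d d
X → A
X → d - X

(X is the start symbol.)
Start with: [X → . A]
  [X → . A] has the dot before A: add [A → . c d d]
No further items can be added.

CLOSURE = { [A → . c d d], [X → . A] }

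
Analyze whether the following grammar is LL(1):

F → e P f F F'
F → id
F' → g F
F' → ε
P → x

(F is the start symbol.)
Relevant sets:
  FOLLOW(F') = { $, 'g' }

For F:
  PREDICT(F → e P f F F') = { 'e' }
  PREDICT(F → id) = { 'id' }
For F':
  PREDICT(F' → g F) = { 'g' }
  PREDICT(F' → ε) = { $, 'g' }
P has a single production, so nothing to check there.

Conflict found: Predict set conflict for F': { 'g' }
The grammar is NOT LL(1).

Answer: No. Predict set conflict for F': { 'g' }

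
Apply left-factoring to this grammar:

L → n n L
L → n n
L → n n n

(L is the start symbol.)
Left-factoring transforms A → αβ₁ | αβ₂ into A → αA' and A' → β₁ | β₂
(α is the longest common prefix among the alternatives). Repeat until
no nonterminal has two alternatives with a common prefix.

Round 1: L has alternatives sharing prefix 'n n'. Introduce L': L → n n L'
  Add: L' → L
  Add: L' → ε
  Add: L' → n

No remaining common prefixes — done.

Resulting grammar:
L → n n L'
L' → L
L' → ε
L' → n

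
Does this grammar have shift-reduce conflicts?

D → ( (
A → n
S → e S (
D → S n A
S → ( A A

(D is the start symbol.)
No shift-reduce conflicts

Augment with D' → D and build the canonical LR(0) collection (I0 = CLOSURE({[D' → . D]}), then GOTO on every symbol after a dot until no new states appear). It has 14 states:
  I0: { [D → . ( (], [D → . S n A], [D' → . D], [S → . ( A A], [S → . e S (] }  — shift
  I1: { [A → . n], [D → ( . (], [S → ( . A A] }  — shift
  I2: { [D' → D .] }  — accept
  I3: { [D → S . n A] }  — shift
  I4: { [S → . ( A A], [S → . e S (], [S → e . S (] }  — shift
  I5: { [A → . n], [S → ( . A A] }  — shift
  I6: { [S → e S . (] }  — shift
  I7: { [S → e S ( .] }  — reduce
  I8: { [A → . n], [S → ( A . A] }  — shift
  I9: { [A → n .] }  — reduce
  I10: { [S → ( A A .] }  — reduce
  I11: { [A → . n], [D → S n . A] }  — shift
  I12: { [D → S n A .] }  — reduce
  I13: { [D → ( ( .] }  — reduce

No state contains both a complete item and a shift item.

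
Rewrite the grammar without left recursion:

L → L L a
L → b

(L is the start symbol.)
L → b L'
L' → L a L'
L' → ε

L is directly left-recursive. The standard transformation for
  A → A α₁ | ... | A α_m | β₁ | ... | β_n
is
  A  → β₁ A' | ... | β_n A'
  A' → α₁ A' | ... | α_m A' | ε

L → b becomes L → b L'
L → L L a becomes L' → L a L'
Add L' → ε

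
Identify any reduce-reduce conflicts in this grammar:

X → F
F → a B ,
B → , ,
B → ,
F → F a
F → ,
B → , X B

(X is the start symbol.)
Yes — I8: [B → , , .] vs [F → , .]

A reduce-reduce conflict occurs when an LR(0) state has two complete items [A → α .] and [B → β .] — both call for a reduction, and with no lookahead the parser cannot choose between them.

Augment with X' → X and build the canonical LR(0) collection (I0 = CLOSURE({[X' → . X]}), then GOTO on every symbol after a dot until no new states appear). It has 12 states:
  I0: { [F → . ,], [F → . F a], [F → . a B ,], [X → . F], [X' → . X] }  — shift
  I1: { [F → , .] }  — reduce
  I2: { [F → F . a], [X → F .] }  — shift, reduce
  I3: { [X' → X .] }  — accept
  I4: { [B → . , ,], [B → . , X B], [B → . ,], [F → a . B ,] }  — shift
  I5: { [B → , . ,], [B → , . X B], [B → , .], [F → . ,], [F → . F a], [F → . a B ,], [X → . F] }  — shift, reduce
  I6: { [F → a B . ,] }  — shift
  I7: { [F → a B , .] }  — reduce
  I8: { [B → , , .], [F → , .] }  — 2 reduces
  I9: { [B → , X . B], [B → . , ,], [B → . , X B], [B → . ,] }  — shift
  I10: { [B → , X B .] }  — reduce
  I11: { [F → F a .] }  — reduce

I8 contains complete items [B → , , .], [F → , .] — reduce-reduce conflict.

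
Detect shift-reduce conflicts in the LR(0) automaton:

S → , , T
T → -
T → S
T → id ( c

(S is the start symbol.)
A shift-reduce conflict occurs when an LR(0) state has both:
  - a complete (reduce) item [A → α .] (dot at the end), and
  - a shift item [B → β . c γ] (dot before a terminal).

Augment with S' → S and build the canonical LR(0) collection (I0 = CLOSURE({[S' → . S]}), then GOTO on every symbol after a dot until no new states appear). It has 10 states:
  I0: { [S → . , , T], [S' → . S] }  — shift
  I1: { [S → , . , T] }  — shift
  I2: { [S' → S .] }  — accept
  I3: { [S → , , . T], [S → . , , T], [T → . -], [T → . S], [T → . id ( c] }  — shift
  I4: { [T → - .] }  — reduce
  I5: { [T → S .] }  — reduce
  I6: { [S → , , T .] }  — reduce
  I7: { [T → id . ( c] }  — shift
  I8: { [T → id ( . c] }  — shift
  I9: { [T → id ( c .] }  — reduce

No state contains both a complete item and a shift item.

Answer: No shift-reduce conflicts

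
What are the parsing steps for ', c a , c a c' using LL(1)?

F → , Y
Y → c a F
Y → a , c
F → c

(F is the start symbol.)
LL(1) parsing maintains a stack (initially the start symbol over $) and the input. At each step: if the stack top is a terminal, match it against the current input token; if it is a non-terminal N, replace it with the RHS of M[N, lookahead] (the unique production whose predict set contains the lookahead).

Stack is shown with the top on the left.

Stack    Input            Action
--------------------------------
F $      , c a , c a c $  output F → , Y
, Y $    , c a , c a c $  match ','
Y $      c a , c a c $    output Y → c a F
c a F $  c a , c a c $    match 'c'
a F $    a , c a c $      match 'a'
F $      , c a c $        output F → , Y
, Y $    , c a c $        match ','
Y $      c a c $          output Y → c a F
c a F $  c a c $          match 'c'
a F $    a c $            match 'a'
F $      c $              output F → c
c $      c $              match 'c'
$        $                accept

The string is accepted.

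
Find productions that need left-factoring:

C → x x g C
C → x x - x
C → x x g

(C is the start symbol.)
Yes, C has productions with common prefix 'x x'

Left-factoring is needed when two productions for the same non-terminal
share a common prefix on the right-hand side.

Productions for C:
  C → x x g C
  C → x x - x
  C → x x g

Found common prefix 'x x' in productions for C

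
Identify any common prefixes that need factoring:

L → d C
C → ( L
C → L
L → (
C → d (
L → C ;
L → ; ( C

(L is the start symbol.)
No, left-factoring is not needed

Left-factoring is needed when two productions for the same non-terminal
share a common prefix on the right-hand side.

Productions for L:
  L → d C
  L → (
  L → C ;
  L → ; ( C
Productions for C:
  C → ( L
  C → L
  C → d (

No common prefixes found.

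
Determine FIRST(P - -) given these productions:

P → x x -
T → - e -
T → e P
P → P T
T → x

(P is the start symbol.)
FIRST sets of the non-terminals involved (from the grammar, by fixed-point iteration):
  FIRST(P) = { 'x' }

To compute FIRST(P - -), process the symbols left to right:
Symbol P is a non-terminal. Add FIRST(P) \ {ε} = { 'x' }
P is not nullable (ε ∉ FIRST(P)), so stop here.
FIRST(P - -) = { 'x' }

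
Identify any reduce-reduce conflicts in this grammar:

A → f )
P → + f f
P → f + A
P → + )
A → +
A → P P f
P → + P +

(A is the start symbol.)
Augment with A' → A and build the canonical LR(0) collection (I0 = CLOSURE({[A' → . A]}), then GOTO on every symbol after a dot until no new states appear). It has 17 states:
  I0: { [A → . +], [A → . P P f], [A → . f )], [A' → . A], [P → . + )], [P → . + P +], [P → . + f f], [P → . f + A] }  — shift
  I1: { [A → + .], [P → + . )], [P → + . P +], [P → + . f f], [P → . + )], [P → . + P +], [P → . + f f], [P → . f + A] }  — shift, reduce
  I2: { [A' → A .] }  — accept
  I3: { [A → P . P f], [P → . + )], [P → . + P +], [P → . + f f], [P → . f + A] }  — shift
  I4: { [A → f . )], [P → f . + A] }  — shift
  I5: { [A → f ) .] }  — reduce
  I6: { [A → . +], [A → . P P f], [A → . f )], [P → . + )], [P → . + P +], [P → . + f f], [P → . f + A], [P → f + . A] }  — shift
  I7: { [P → f + A .] }  — reduce
  I8: { [P → + . )], [P → + . P +], [P → + . f f], [P → . + )], [P → . + P +], [P → . + f f], [P → . f + A] }  — shift
  I9: { [A → P P . f] }  — shift
  I10: { [P → f . + A] }  — shift
  I11: { [A → P P f .] }  — reduce
  I12: { [P → + ) .] }  — reduce
  I13: { [P → + P . +] }  — shift
  I14: { [P → + f . f], [P → f . + A] }  — shift
  I15: { [P → + f f .] }  — reduce
  I16: { [P → + P + .] }  — reduce

No state contains more than one complete item.

Answer: No reduce-reduce conflicts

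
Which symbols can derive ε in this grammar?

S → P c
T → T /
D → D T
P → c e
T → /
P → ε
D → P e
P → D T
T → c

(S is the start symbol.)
A non-terminal is nullable if it can derive ε (the empty string): either it has an ε-production, or it has a production whose right-hand side consists entirely of nullable non-terminals.

ε-productions: P → ε
So P is immediately nullable.
No further non-terminal can be added: every production for the remaining non-terminals contains a terminal or a non-nullable non-terminal.
Nullable = { 'P' }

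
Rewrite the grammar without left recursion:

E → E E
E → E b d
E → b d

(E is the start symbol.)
E → b d E'
E' → E E'
E' → b d E'
E' → ε

E is directly left-recursive. The standard transformation for
  A → A α₁ | ... | A α_m | β₁ | ... | β_n
is
  A  → β₁ A' | ... | β_n A'
  A' → α₁ A' | ... | α_m A' | ε

E → b d becomes E → b d E'
E → E E becomes E' → E E'
E → E b d becomes E' → b d E'
Add E' → ε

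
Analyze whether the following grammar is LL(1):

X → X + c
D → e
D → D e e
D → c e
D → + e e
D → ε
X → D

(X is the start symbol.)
No. Predict set conflict for X: { '+', 'c', 'e' }

Relevant sets:
  FIRST(X) = { '+', 'c', 'e', ε }
  FIRST(D) = { '+', 'c', 'e', ε }
  FOLLOW(X) = { $, '+' }
  FOLLOW(D) = { $, '+', 'e' }

For X:
  PREDICT(X → X '+' c) = { '+', 'c', 'e' }
  PREDICT(X → D) = { $, '+', 'c', 'e' }
For D:
  PREDICT(D → e) = { 'e' }
  PREDICT(D → D e e) = { '+', 'c', 'e' }
  PREDICT(D → c e) = { 'c' }
  PREDICT(D → '+' e e) = { '+' }
  PREDICT(D → ε) = { $, '+', 'e' }

Conflict found: Predict set conflict for X: { '+', 'c', 'e' }
The grammar is NOT LL(1).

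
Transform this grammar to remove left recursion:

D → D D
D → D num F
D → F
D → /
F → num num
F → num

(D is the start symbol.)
D → F D'
D → / D'
D' → D D'
D' → num F D'
D' → ε
F → num num
F → num

D is directly left-recursive. The standard transformation for
  A → A α₁ | ... | A α_m | β₁ | ... | β_n
is
  A  → β₁ A' | ... | β_n A'
  A' → α₁ A' | ... | α_m A' | ε

D → F becomes D → F D'
D → / becomes D → / D'
D → D D becomes D' → D D'
D → D num F becomes D' → num F D'
Add D' → ε

Productions for other non-terminals are unchanged:
  F → num num
  F → num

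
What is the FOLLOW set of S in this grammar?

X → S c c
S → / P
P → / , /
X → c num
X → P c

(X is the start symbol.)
To compute FOLLOW(S), find every occurrence of S on a right-hand side N → α S β: add FIRST(β) \ {ε}, and if β is empty or nullable also add FOLLOW(N). Iterate to a fixed point.

In X → S c c: S is followed by c c, add FIRST(c c) \ {ε} = { 'c' }

Taking the union: FOLLOW(S) = { 'c' }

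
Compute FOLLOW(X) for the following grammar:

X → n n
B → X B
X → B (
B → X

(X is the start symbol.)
X is the start symbol, so $ ∈ FOLLOW(X).
In B → X B: X is followed by B, add FIRST(B) \ {ε} = { 'n' }
In B → X: X is at the end, add FOLLOW(B)

The FOLLOW sets referred to above (computed the same way, to a fixed point):
  FOLLOW(B) = { '(' }

Taking the union: FOLLOW(X) = { $, '(', 'n' }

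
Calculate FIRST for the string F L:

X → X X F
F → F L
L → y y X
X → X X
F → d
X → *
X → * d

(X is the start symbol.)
FIRST sets of the non-terminals involved (from the grammar, by fixed-point iteration):
  FIRST(F) = { 'd' }

To compute FIRST(F L), process the symbols left to right:
Symbol F is a non-terminal. Add FIRST(F) \ {ε} = { 'd' }
F is not nullable (ε ∉ FIRST(F)), so stop here.
FIRST(F L) = { 'd' }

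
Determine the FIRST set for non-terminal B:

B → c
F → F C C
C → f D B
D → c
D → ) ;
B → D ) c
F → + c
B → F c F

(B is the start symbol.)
{ ')', '+', 'c' }

To compute FIRST(B), examine every production with B on the left-hand side, reading each right-hand side left to right until a non-nullable symbol is reached.

FIRST sets of the other non-terminals involved (by the same procedure, iterated to a fixed point):
  FIRST(D) = { ')', 'c' }
  FIRST(F) = { '+' }

From B → c:
  - c is a terminal: add 'c' and stop
From B → D ) c:
  - D is a non-terminal: add FIRST(D) \ {ε} = { ')', 'c' }
    D is not nullable, so stop
From B → F c F:
  - F is a non-terminal: add FIRST(F) \ {ε} = { '+' }
    F is not nullable, so stop

Collecting: FIRST(B) = { ')', '+', 'c' }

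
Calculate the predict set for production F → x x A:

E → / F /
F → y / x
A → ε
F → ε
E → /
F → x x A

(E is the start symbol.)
PREDICT(F → x x A) = (FIRST(RHS) \ {ε}) ∪ (FOLLOW(F) if ε ∈ FIRST(RHS), i.e. RHS ⇒* ε)
FIRST(x x A) = { 'x' }
ε ∉ FIRST(x x A), so FOLLOW(F) is not added.
PREDICT(F → x x A) = { 'x' }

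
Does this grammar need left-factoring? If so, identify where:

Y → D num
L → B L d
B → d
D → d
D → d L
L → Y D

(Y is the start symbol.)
Left-factoring is needed when two productions for the same non-terminal
share a common prefix on the right-hand side.

Productions for L:
  L → B L d
  L → Y D
Productions for D:
  D → d
  D → d L

Found common prefix 'd' in productions for D

Answer: Yes, D has productions with common prefix 'd'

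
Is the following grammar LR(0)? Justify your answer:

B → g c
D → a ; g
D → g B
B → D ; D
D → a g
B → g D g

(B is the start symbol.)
Yes, the grammar is LR(0)

A grammar is LR(0) if no state in the canonical LR(0) collection has:
  - both a shift item (dot before a terminal) and a complete item (shift-reduce conflict), or
  - two or more complete items (reduce-reduce conflict; the accept item [B' → B .] counts as a complete item here).

Augment with B' → B and build the canonical LR(0) collection (I0 = CLOSURE({[B' → . B]}), then GOTO on every symbol after a dot until no new states appear). It has 15 states:
  I0: { [B → . D ; D], [B → . g D g], [B → . g c], [B' → . B], [D → . a ; g], [D → . a g], [D → . g B] }  — shift
  I1: { [B' → B .] }  — accept
  I2: { [B → D . ; D] }  — shift
  I3: { [D → a . ; g], [D → a . g] }  — shift
  I4: { [B → . D ; D], [B → . g D g], [B → . g c], [B → g . D g], [B → g . c], [D → . a ; g], [D → . a g], [D → . g B], [D → g . B] }  — shift
  I5: { [D → g B .] }  — reduce
  I6: { [B → D . ; D], [B → g D . g] }  — shift
  I7: { [B → g c .] }  — reduce
  I8: { [B → D ; . D], [D → . a ; g], [D → . a g], [D → . g B] }  — shift
  I9: { [B → g D g .] }  — reduce
  I10: { [B → D ; D .] }  — reduce
  I11: { [B → . D ; D], [B → . g D g], [B → . g c], [D → . a ; g], [D → . a g], [D → . g B], [D → g . B] }  — shift
  I12: { [D → a ; . g] }  — shift
  I13: { [D → a g .] }  — reduce
  I14: { [D → a ; g .] }  — reduce

Every state is either a pure shift/goto state or contains exactly one complete item and nothing to shift — no conflicts. The grammar is LR(0).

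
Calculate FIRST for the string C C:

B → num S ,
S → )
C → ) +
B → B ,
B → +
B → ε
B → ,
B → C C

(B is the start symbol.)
{ ')' }

FIRST sets of the non-terminals involved (from the grammar, by fixed-point iteration):
  FIRST(C) = { ')' }

To compute FIRST(C C), process the symbols left to right:
Symbol C is a non-terminal. Add FIRST(C) \ {ε} = { ')' }
C is not nullable (ε ∉ FIRST(C)), so stop here.
FIRST(C C) = { ')' }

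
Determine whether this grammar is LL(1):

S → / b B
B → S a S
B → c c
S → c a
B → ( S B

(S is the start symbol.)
A grammar is LL(1) if for each non-terminal N with multiple productions, the predict sets of those productions are pairwise disjoint, where PREDICT(N → α) = (FIRST(α) \ {ε}) ∪ (FOLLOW(N) if α ⇒* ε).

Relevant sets:
  FIRST(S) = { '/', 'c' }

For S:
  PREDICT(S → '/' b B) = { '/' }
  PREDICT(S → c a) = { 'c' }
For B:
  PREDICT(B → S a S) = { '/', 'c' }
  PREDICT(B → c c) = { 'c' }
  PREDICT(B → '(' S B) = { '(' }

Conflict found: Predict set conflict for B: { 'c' }
The grammar is NOT LL(1).

Answer: No. Predict set conflict for B: { 'c' }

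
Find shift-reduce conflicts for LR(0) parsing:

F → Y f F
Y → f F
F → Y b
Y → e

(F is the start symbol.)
Augment with F' → F and build the canonical LR(0) collection (I0 = CLOSURE({[F' → . F]}), then GOTO on every symbol after a dot until no new states appear). It has 9 states:
  I0: { [F → . Y b], [F → . Y f F], [F' → . F], [Y → . e], [Y → . f F] }  — shift
  I1: { [F' → F .] }  — accept
  I2: { [F → Y . b], [F → Y . f F] }  — shift
  I3: { [Y → e .] }  — reduce
  I4: { [F → . Y b], [F → . Y f F], [Y → . e], [Y → . f F], [Y → f . F] }  — shift
  I5: { [Y → f F .] }  — reduce
  I6: { [F → Y b .] }  — reduce
  I7: { [F → . Y b], [F → . Y f F], [F → Y f . F], [Y → . e], [Y → . f F] }  — shift
  I8: { [F → Y f F .] }  — reduce

No state contains both a complete item and a shift item.

Answer: No shift-reduce conflicts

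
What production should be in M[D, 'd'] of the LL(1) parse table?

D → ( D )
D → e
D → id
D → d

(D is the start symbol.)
D → d

To find M[D, 'd'], we find productions for D where 'd' is in the predict set (PREDICT(N → α) = (FIRST(α) \ {ε}) ∪ (FOLLOW(N) if α ⇒* ε)).

D → ( D ): PREDICT = { '(' }
D → e: PREDICT = { 'e' }
D → id: PREDICT = { 'id' }
D → d: PREDICT = { 'd' }
  'd' is in predict set, so this production goes in M[D, 'd']

M[D, 'd'] = D → d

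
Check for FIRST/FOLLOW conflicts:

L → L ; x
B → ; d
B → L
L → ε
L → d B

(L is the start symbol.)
Yes. L → L ';' x with FOLLOW(L) on { ';' }; B → ';' d with FOLLOW(B) on { ';' }

Nullable non-terminals: B, L.
FIRST sets used below: FIRST(L) = { ';', 'd', ε }

B: nullable alternative(s) B → L; FOLLOW(B) = { $, ';' }
  B → ; d: FIRST \ {ε} = { ';' } — overlaps FOLLOW(B) on { ';' }: CONFLICT
  B → L: FIRST \ {ε} = { ';', 'd' } — this is the only nullable alternative, skip

L: nullable alternative(s) L → ε; FOLLOW(L) = { $, ';' }
  L → L ; x: FIRST \ {ε} = { ';', 'd' } — overlaps FOLLOW(L) on { ';' }: CONFLICT
  L → ε: FIRST \ {ε} = { } — this is the only nullable alternative, skip
  L → d B: FIRST \ {ε} = { 'd' } — disjoint from FOLLOW(L)

So the grammar has 2 FIRST/FOLLOW conflicts (marked CONFLICT above).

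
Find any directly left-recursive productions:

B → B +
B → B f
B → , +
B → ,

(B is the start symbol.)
Direct left recursion occurs when N → N α for some non-terminal N (the right-hand side begins with the left-hand side itself).

B → B +: LEFT RECURSIVE (starts with B)
B → B f: LEFT RECURSIVE (starts with B)
B → , +: starts with ','
B → ,: starts with ','

The grammar has direct left recursion on: B.

Answer: Yes, B is left-recursive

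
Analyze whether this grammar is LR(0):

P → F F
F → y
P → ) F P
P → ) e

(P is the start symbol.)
Yes, the grammar is LR(0)

Augment with P' → P and build the canonical LR(0) collection (I0 = CLOSURE({[P' → . P]}), then GOTO on every symbol after a dot until no new states appear). It has 9 states:
  I0: { [F → . y], [P → . ) F P], [P → . ) e], [P → . F F], [P' → . P] }  — shift
  I1: { [F → . y], [P → ) . F P], [P → ) . e] }  — shift
  I2: { [F → . y], [P → F . F] }  — shift
  I3: { [P' → P .] }  — accept
  I4: { [F → y .] }  — reduce
  I5: { [P → F F .] }  — reduce
  I6: { [F → . y], [P → ) F . P], [P → . ) F P], [P → . ) e], [P → . F F] }  — shift
  I7: { [P → ) e .] }  — reduce
  I8: { [P → ) F P .] }  — reduce

Every state is either a pure shift/goto state or contains exactly one complete item and nothing to shift — no conflicts. The grammar is LR(0).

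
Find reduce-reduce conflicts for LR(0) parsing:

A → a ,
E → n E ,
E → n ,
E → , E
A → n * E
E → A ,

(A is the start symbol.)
No reduce-reduce conflicts

A reduce-reduce conflict occurs when an LR(0) state has two complete items [A → α .] and [B → β .] — both call for a reduction, and with no lookahead the parser cannot choose between them.

Augment with A' → A and build the canonical LR(0) collection (I0 = CLOSURE({[A' → . A]}), then GOTO on every symbol after a dot until no new states appear). It has 15 states:
  I0: { [A → . a ,], [A → . n * E], [A' → . A] }  — shift
  I1: { [A' → A .] }  — accept
  I2: { [A → a . ,] }  — shift
  I3: { [A → n . * E] }  — shift
  I4: { [A → . a ,], [A → . n * E], [A → n * . E], [E → . , E], [E → . A ,], [E → . n ,], [E → . n E ,] }  — shift
  I5: { [A → . a ,], [A → . n * E], [E → , . E], [E → . , E], [E → . A ,], [E → . n ,], [E → . n E ,] }  — shift
  I6: { [E → A . ,] }  — shift
  I7: { [A → n * E .] }  — reduce
  I8: { [A → . a ,], [A → . n * E], [A → n . * E], [E → . , E], [E → . A ,], [E → . n ,], [E → . n E ,], [E → n . ,], [E → n . E ,] }  — shift
  I9: { [A → . a ,], [A → . n * E], [E → , . E], [E → . , E], [E → . A ,], [E → . n ,], [E → . n E ,], [E → n , .] }  — shift, reduce
  I10: { [E → n E . ,] }  — shift
  I11: { [E → n E , .] }  — reduce
  I12: { [E → , E .] }  — reduce
  I13: { [E → A , .] }  — reduce
  I14: { [A → a , .] }  — reduce

No state contains more than one complete item.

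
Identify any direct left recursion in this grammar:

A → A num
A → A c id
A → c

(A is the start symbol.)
Yes, A is left-recursive

Direct left recursion occurs when N → N α for some non-terminal N (the right-hand side begins with the left-hand side itself).

A → A num: LEFT RECURSIVE (starts with A)
A → A c id: LEFT RECURSIVE (starts with A)
A → c: starts with c

The grammar has direct left recursion on: A.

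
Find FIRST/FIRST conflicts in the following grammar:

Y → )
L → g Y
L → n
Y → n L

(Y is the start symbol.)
A FIRST/FIRST conflict occurs when two productions N → α and N → β for the same non-terminal have FIRST(α) ∩ FIRST(β) ≠ ∅ (with ε ∈ FIRST of a nullable right-hand side, so two nullable alternatives also conflict).

Productions for Y:
  Y → ): FIRST = { ')' }
  Y → n L: FIRST = { 'n' }
Productions for L:
  L → g Y: FIRST = { 'g' }
  L → n: FIRST = { 'n' }

All alternatives of each non-terminal have pairwise disjoint FIRST sets.

Answer: No FIRST/FIRST conflicts.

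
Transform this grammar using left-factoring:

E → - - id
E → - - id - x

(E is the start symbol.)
E → - - id E'
E' → ε
E' → - x

Left-factoring transforms A → αβ₁ | αβ₂ into A → αA' and A' → β₁ | β₂
(α is the longest common prefix among the alternatives). Repeat until
no nonterminal has two alternatives with a common prefix.

Round 1: E has alternatives sharing prefix '- - id'. Introduce E': E → - - id E'
  Add: E' → ε
  Add: E' → - x

No remaining common prefixes — done.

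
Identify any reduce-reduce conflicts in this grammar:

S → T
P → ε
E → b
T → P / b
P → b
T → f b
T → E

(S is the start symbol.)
Yes — I5: [E → b .] vs [P → b .]

A reduce-reduce conflict occurs when an LR(0) state has two complete items [A → α .] and [B → β .] — both call for a reduction, and with no lookahead the parser cannot choose between them.

Augment with S' → S and build the canonical LR(0) collection (I0 = CLOSURE({[S' → . S]}), then GOTO on every symbol after a dot until no new states appear). It has 10 states:
  I0: { [E → . b], [P → . b], [P → .], [S → . T], [S' → . S], [T → . E], [T → . P / b], [T → . f b] }  — shift, reduce
  I1: { [T → E .] }  — reduce
  I2: { [T → P . / b] }  — shift
  I3: { [S' → S .] }  — accept
  I4: { [S → T .] }  — reduce
  I5: { [E → b .], [P → b .] }  — 2 reduces
  I6: { [T → f . b] }  — shift
  I7: { [T → f b .] }  — reduce
  I8: { [T → P / . b] }  — shift
  I9: { [T → P / b .] }  — reduce

I5 contains complete items [E → b .], [P → b .] — reduce-reduce conflict.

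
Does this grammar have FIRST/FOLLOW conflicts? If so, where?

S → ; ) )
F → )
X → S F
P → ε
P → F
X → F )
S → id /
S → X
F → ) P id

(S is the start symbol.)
No FIRST/FOLLOW conflicts.

A FIRST/FOLLOW conflict occurs when a non-terminal N has a nullable alternative N → β (β ⇒* ε) and another alternative N → α with FIRST(α) ∩ FOLLOW(N) ≠ ∅: on such a lookahead the parser cannot decide between expanding α and letting N vanish via β.

Nullable non-terminals: P.
FIRST sets used below: FIRST(F) = { ')' }

P: nullable alternative(s) P → ε; FOLLOW(P) = { 'id' }
  P → ε: FIRST \ {ε} = { } — this is the only nullable alternative, skip
  P → F: FIRST \ {ε} = { ')' } — disjoint from FOLLOW(P)

F, S, X have no nullable alternative, so no FIRST/FOLLOW check is needed there.

No FIRST/FOLLOW conflicts found.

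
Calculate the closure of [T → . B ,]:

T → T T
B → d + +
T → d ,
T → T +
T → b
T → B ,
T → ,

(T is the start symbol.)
To compute CLOSURE, for each item [A → α.Bβ] where B is a non-terminal, add [B → .γ] for all productions B → γ; repeat for the newly added items until nothing changes.

Start with: [T → . B ,]
  [T → . B ,] has the dot before B: add [B → . d + +]
No further items can be added.

CLOSURE = { [B → . d + +], [T → . B ,] }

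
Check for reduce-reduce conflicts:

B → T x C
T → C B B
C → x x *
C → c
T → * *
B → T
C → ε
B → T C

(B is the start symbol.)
Augment with B' → B and build the canonical LR(0) collection (I0 = CLOSURE({[B' → . B]}), then GOTO on every symbol after a dot until no new states appear). It has 16 states:
  I0: { [B → . T C], [B → . T x C], [B → . T], [B' → . B], [C → . c], [C → . x x *], [C → .], [T → . * *], [T → . C B B] }  — shift, reduce
  I1: { [T → * . *] }  — shift
  I2: { [B' → B .] }  — accept
  I3: { [B → . T C], [B → . T x C], [B → . T], [C → . c], [C → . x x *], [C → .], [T → . * *], [T → . C B B], [T → C . B B] }  — shift, reduce
  I4: { [B → T . C], [B → T . x C], [B → T .], [C → . c], [C → . x x *], [C → .] }  — shift, 2 reduces
  I5: { [C → c .] }  — reduce
  I6: { [C → x . x *] }  — shift
  I7: { [C → x x . *] }  — shift
  I8: { [C → x x * .] }  — reduce
  I9: { [B → T C .] }  — reduce
  I10: { [B → T x . C], [C → . c], [C → . x x *], [C → .], [C → x . x *] }  — shift, reduce
  I11: { [B → T x C .] }  — reduce
  I12: { [C → x . x *], [C → x x . *] }  — shift
  I13: { [B → . T C], [B → . T x C], [B → . T], [C → . c], [C → . x x *], [C → .], [T → . * *], [T → . C B B], [T → C B . B] }  — shift, reduce
  I14: { [T → C B B .] }  — reduce
  I15: { [T → * * .] }  — reduce

I4 contains complete items [B → T .], [C → .] — reduce-reduce conflict.

Answer: Yes — I4: [B → T .] vs [C → .]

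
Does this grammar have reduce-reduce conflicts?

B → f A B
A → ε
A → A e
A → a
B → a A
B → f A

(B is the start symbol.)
No reduce-reduce conflicts

Augment with B' → B and build the canonical LR(0) collection (I0 = CLOSURE({[B' → . B]}), then GOTO on every symbol after a dot until no new states appear). It has 9 states:
  I0: { [B → . a A], [B → . f A B], [B → . f A], [B' → . B] }  — shift
  I1: { [B' → B .] }  — accept
  I2: { [A → . A e], [A → . a], [A → .], [B → a . A] }  — shift, reduce
  I3: { [A → . A e], [A → . a], [A → .], [B → f . A B], [B → f . A] }  — shift, reduce
  I4: { [A → A . e], [B → . a A], [B → . f A B], [B → . f A], [B → f A . B], [B → f A .] }  — shift, reduce
  I5: { [A → a .] }  — reduce
  I6: { [B → f A B .] }  — reduce
  I7: { [A → A e .] }  — reduce
  I8: { [A → A . e], [B → a A .] }  — shift, reduce

No state contains more than one complete item.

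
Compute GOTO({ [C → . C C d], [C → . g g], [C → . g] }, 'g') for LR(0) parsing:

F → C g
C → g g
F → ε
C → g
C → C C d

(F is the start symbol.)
GOTO(I, 'g') = CLOSURE({ [A → αX.β] : [A → α.Xβ] ∈ I, X = 'g' })

Items with dot before 'g', with the dot advanced:
  [C → . g] → [C → g .]
  [C → . g g] → [C → g . g]
Closure adds nothing (no advanced item has the dot before a non-terminal).

GOTO = { [C → g . g], [C → g .] }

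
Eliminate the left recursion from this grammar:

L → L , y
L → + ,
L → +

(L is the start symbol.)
L is directly left-recursive. The standard transformation for
  A → A α₁ | ... | A α_m | β₁ | ... | β_n
is
  A  → β₁ A' | ... | β_n A'
  A' → α₁ A' | ... | α_m A' | ε

L → + , becomes L → + , L'
L → + becomes L → + L'
L → L , y becomes L' → , y L'
Add L' → ε

Resulting grammar:
L → + , L'
L → + L'
L' → , y L'
L' → ε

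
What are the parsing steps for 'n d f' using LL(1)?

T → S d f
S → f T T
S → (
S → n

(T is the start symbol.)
LL(1) parsing maintains a stack (initially the start symbol over $) and the input. At each step: if the stack top is a terminal, match it against the current input token; if it is a non-terminal N, replace it with the RHS of M[N, lookahead] (the unique production whose predict set contains the lookahead).

Stack is shown with the top on the left.

Stack    Input    Action
------------------------
T $      n d f $  output T → S d f
S d f $  n d f $  output S → n
n d f $  n d f $  match 'n'
d f $    d f $    match 'd'
f $      f $      match 'f'
$        $        accept

The string is accepted.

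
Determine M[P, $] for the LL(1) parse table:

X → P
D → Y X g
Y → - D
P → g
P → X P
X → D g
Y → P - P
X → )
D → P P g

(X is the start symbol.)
To find M[P, $], we find productions for P where $ is in the predict set (PREDICT(N → α) = (FIRST(α) \ {ε}) ∪ (FOLLOW(N) if α ⇒* ε)).

Relevant sets:
  FIRST(X) = { ')', '-', 'g' }

P → g: PREDICT = { 'g' }
P → X P: PREDICT = { ')', '-', 'g' }

M[P, $] is empty (no production applies)

Answer: Empty (error entry)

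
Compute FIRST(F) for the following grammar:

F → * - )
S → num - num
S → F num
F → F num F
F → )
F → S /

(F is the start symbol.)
{ ')', '*', 'num' }

FIRST sets of the other non-terminals involved (by the same procedure, iterated to a fixed point):
  FIRST(S) = { ')', '*', 'num' }

From F → * - ):
  - '*' is a terminal: add '*' and stop
From F → F num F:
  - F is the symbol being defined: contributes nothing new
    F is not nullable, so stop
From F → ):
  - ')' is a terminal: add ')' and stop
From F → S /:
  - S is a non-terminal: add FIRST(S) \ {ε} = { ')', '*', 'num' }
    S is not nullable, so stop

Collecting: FIRST(F) = { ')', '*', 'num' }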